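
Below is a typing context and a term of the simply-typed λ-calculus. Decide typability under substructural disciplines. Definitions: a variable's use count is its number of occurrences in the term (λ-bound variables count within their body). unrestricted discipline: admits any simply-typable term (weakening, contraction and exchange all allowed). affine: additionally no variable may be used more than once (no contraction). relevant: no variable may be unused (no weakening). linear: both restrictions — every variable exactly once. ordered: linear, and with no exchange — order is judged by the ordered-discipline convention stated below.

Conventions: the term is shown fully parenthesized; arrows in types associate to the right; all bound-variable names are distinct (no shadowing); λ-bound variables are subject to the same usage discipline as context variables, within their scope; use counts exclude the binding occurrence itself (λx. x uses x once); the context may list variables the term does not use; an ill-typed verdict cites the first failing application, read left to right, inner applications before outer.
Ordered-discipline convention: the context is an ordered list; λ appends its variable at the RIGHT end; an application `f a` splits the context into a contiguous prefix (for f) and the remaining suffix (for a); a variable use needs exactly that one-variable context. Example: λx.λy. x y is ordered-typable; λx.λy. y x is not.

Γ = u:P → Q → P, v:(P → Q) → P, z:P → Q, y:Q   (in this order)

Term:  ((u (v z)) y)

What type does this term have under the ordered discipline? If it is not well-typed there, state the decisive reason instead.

term : P
counts: u ×1, v ×1, z ×1, y ×1
order of uses: u, v, z, y
typing: well-typed — term : P
across the five disciplines: ordered ✓ | linear ✓ | affine ✓ | relevant ✓ | unrestricted ✓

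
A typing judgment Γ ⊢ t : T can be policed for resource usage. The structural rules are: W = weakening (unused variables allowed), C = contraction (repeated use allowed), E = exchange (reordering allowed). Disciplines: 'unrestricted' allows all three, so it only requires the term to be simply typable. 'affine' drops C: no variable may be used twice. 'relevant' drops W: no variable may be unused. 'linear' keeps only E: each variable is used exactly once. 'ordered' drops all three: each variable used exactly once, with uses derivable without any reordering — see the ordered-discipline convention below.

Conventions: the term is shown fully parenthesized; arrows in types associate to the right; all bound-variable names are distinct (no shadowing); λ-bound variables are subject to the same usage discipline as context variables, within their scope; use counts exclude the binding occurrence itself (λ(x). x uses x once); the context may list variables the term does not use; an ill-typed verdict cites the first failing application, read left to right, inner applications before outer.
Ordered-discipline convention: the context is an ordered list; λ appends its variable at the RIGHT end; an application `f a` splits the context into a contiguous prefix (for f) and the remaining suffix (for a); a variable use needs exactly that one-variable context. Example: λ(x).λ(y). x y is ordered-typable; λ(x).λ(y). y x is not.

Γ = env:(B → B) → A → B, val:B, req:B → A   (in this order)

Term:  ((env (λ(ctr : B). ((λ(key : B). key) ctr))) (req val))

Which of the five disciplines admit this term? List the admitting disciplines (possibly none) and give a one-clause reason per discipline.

admitted by: linear, affine, relevant, unrestricted
use counts: env ×1; val ×1; req ×1; ctr [bound] ×1; key [bound] ×1
left-to-right use order: env, key, ctr, req, val
typing: well-typed at B
ordered: ✗ — no ordered split (uses run env, key, ctr, req, val)
linear: ✓ — env, val, req, ctr, key: one use apiece
affine: ✓ — no duplicate uses among env, val, req, ctr, key
relevant: ✓ — env, val, req, ctr, key: all used, weakening unneeded
unrestricted: ✓ — simply typable at B; W, C, E all held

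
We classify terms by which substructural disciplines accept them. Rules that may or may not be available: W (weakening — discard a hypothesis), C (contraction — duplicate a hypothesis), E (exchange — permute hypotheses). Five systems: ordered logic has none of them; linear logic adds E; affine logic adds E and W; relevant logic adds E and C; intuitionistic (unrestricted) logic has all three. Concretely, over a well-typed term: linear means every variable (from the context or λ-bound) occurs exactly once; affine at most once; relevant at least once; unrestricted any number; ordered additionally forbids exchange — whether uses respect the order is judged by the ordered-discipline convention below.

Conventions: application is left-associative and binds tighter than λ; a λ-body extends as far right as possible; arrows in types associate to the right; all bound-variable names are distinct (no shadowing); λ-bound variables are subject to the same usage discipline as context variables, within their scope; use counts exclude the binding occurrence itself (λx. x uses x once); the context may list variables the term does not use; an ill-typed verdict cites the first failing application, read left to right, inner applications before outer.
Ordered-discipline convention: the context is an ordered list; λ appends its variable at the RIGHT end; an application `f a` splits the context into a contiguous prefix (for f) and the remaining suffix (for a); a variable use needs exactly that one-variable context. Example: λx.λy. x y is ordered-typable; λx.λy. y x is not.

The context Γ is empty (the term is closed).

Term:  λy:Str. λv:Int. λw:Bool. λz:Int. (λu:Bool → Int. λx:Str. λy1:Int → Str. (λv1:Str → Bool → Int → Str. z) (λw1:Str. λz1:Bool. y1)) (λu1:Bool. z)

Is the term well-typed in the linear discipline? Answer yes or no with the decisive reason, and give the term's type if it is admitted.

no — repeated use of z ×2; y, v, w, u, x, v1, w1, z1, u1 left unused
usage: y (bound)=0, v (bound)=0, w (bound)=0, z (bound)=2, u (bound)=0, x (bound)=0, y1 (bound)=1, v1 (bound)=0, w1 (bound)=0, z1 (bound)=0, u1 (bound)=0
uses in reading order: z, y1, z
typing: well-typed at Str → Int → Bool → Int → Str → (Int → Str) → Int
all disciplines: ordered ✗ | linear ✗ | affine ✗ | relevant ✗ | unrestricted ✓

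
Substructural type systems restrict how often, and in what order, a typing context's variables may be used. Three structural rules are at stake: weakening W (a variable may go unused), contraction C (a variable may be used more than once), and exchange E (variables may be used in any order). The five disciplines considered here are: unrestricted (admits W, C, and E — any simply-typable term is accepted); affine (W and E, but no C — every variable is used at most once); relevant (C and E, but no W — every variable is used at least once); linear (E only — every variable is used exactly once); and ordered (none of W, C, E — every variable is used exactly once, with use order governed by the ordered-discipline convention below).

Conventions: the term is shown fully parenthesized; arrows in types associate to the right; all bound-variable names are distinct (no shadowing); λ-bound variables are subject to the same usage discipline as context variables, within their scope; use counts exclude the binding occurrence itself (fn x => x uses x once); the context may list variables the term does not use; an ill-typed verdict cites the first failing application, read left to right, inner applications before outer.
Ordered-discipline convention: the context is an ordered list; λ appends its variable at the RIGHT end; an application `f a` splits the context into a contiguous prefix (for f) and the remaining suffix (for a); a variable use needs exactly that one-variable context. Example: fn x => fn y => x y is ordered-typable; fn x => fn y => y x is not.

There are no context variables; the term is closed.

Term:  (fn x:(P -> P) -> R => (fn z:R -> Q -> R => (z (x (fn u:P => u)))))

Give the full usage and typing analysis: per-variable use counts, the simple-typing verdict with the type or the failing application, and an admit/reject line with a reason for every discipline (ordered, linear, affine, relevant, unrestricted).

use counts: x [bound]: 1×; z [bound]: 1×; u [bound]: 1×
order of uses: z, x, u
typing: the term checks, with type ((P -> P) -> R) -> (R -> Q -> R) -> Q -> R
ordered: ✗, use order z, x, u needs exchange
linear: ✓, exactly-once usage across x, z, u
affine: ✓, none of x, z, u used more than once
relevant: ✓, x, z, u: all used, weakening unneeded
unrestricted: ✓, simply typable at ((P -> P) -> R) -> (R -> Q -> R) -> Q -> R; W, C, E all held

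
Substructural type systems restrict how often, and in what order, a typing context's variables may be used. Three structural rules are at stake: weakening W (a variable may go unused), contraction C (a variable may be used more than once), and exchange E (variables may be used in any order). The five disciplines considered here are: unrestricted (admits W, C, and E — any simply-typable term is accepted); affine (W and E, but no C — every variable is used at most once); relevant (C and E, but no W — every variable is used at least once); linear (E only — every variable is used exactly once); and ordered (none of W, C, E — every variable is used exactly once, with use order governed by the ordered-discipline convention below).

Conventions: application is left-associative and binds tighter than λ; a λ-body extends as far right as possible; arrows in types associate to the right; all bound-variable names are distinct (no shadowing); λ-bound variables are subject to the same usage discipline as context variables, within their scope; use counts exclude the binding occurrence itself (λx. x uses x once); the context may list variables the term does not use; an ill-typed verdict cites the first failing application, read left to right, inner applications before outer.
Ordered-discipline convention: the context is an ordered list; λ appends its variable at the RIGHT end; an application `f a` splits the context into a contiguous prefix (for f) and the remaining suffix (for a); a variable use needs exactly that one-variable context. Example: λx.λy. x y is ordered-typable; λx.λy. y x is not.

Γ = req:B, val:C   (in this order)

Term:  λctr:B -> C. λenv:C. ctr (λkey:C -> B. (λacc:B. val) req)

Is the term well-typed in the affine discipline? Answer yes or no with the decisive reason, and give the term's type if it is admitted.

no — not simply typable
variable uses: req=1, val=1, ctr (bound)=1, env (bound)=0, key (bound)=0, acc (bound)=0
use order (left to right): ctr, val, req
typing: ill-typed: argument of type (C -> B) -> C where B is required
summary: ordered ✗; linear ✗; affine ✗; relevant ✗; unrestricted ✗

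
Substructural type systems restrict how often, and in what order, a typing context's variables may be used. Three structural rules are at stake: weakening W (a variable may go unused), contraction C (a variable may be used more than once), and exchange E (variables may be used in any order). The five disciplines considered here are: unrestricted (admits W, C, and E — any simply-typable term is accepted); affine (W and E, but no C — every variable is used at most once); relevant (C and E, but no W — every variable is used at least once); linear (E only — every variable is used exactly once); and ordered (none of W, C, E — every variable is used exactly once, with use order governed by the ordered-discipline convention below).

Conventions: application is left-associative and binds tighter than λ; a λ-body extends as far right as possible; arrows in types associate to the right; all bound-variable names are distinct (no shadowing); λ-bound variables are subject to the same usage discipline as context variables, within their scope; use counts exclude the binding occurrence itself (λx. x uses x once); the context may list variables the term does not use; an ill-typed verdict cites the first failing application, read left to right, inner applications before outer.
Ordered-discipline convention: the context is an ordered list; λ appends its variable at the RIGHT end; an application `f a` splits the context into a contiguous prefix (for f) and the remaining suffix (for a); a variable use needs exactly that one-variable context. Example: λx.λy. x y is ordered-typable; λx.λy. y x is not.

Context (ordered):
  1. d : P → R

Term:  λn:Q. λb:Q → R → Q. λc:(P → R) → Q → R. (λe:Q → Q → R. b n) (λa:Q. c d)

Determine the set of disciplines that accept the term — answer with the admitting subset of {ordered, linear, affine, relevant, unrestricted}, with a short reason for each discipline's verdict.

admitted by: affine, unrestricted
use counts: d=1, n (λ-bound)=1, b (λ-bound)=1, c (λ-bound)=1, e (λ-bound)=0, a (λ-bound)=0
order of uses: b, n, c, d
typing: well-typed at Q → (Q → R → Q) → ((P → R) → Q → R) → R → Q
ordered ✗ (unused: e, a — weakening required)
linear ✗ (unused: e, a — weakening required)
affine ✓ (none of d, n, b, c, e, a used more than once)
relevant ✗ (unused: e, a — weakening required)
unrestricted ✓ (type-checks (Q → (Q → R → Q) → ((P → R) → Q → R) → R → Q) and nothing is barred)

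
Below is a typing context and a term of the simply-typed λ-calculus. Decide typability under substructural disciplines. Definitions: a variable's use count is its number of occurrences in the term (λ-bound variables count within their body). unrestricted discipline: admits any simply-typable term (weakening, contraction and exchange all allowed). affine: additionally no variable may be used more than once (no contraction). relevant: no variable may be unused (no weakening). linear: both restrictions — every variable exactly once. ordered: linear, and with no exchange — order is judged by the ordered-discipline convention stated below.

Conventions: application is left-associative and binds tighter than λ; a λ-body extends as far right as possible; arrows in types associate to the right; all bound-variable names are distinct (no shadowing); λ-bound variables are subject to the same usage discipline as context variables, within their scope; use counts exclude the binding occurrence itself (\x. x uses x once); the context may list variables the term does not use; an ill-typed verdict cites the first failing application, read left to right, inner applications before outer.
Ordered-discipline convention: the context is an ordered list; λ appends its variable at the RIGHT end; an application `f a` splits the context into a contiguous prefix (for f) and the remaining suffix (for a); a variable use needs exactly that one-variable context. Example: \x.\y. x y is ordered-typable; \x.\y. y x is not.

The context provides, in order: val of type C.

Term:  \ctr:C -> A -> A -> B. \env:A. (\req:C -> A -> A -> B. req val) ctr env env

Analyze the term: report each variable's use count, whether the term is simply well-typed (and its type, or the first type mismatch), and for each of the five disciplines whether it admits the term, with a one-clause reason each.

counts: val ×1; ctr (bound) ×1; env (bound) ×2; req (bound) ×1
use order (left to right): req, val, ctr, env, env
typing: ✓ — (C -> A -> A -> B) -> A -> B
ordered: ✗, env ×2 used more than once (contraction)
linear: ✗, env ×2 used more than once (contraction)
affine: ✗, env ×2 used more than once (contraction)
relevant: ✓, none of val, ctr, env, req goes unused
unrestricted: ✓, simply typable at (C -> A -> A -> B) -> A -> B; W, C, E all held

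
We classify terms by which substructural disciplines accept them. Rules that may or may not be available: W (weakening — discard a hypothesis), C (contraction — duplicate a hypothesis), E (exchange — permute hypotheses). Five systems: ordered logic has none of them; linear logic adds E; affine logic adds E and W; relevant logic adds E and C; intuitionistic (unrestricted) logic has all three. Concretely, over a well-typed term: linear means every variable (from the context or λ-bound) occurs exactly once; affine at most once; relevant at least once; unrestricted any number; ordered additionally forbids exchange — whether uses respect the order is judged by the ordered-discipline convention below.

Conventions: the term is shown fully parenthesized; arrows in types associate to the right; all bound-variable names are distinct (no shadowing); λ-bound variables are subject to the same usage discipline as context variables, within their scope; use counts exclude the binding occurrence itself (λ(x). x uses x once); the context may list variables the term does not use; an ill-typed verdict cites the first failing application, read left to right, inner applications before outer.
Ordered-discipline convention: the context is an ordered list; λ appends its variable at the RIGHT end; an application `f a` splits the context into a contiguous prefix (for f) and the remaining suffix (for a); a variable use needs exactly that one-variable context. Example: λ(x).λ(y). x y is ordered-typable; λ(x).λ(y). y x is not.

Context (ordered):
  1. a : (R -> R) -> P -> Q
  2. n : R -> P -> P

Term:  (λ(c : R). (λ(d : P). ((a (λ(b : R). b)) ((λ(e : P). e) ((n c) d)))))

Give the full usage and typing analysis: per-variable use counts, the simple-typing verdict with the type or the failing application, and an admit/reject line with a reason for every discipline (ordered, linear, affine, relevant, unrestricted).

use counts: a: 1×; n: 1×; c [bound]: 1×; d [bound]: 1×; b [bound]: 1×; e [bound]: 1×
use order (left to right): a, b, e, n, c, d
typing: the term checks, with type R -> P -> Q
ordered ✓ (a, n, c, d, b, e: once each, no exchange needed)
linear ✓ (exactly-once usage across a, n, c, d, b, e)
affine ✓ (a, n, c, d, b, e: no repeats, contraction unneeded)
relevant ✓ (every one of a, n, c, d, b, e appears)
unrestricted ✓ (simply typable at R -> P -> Q; W, C, E all held)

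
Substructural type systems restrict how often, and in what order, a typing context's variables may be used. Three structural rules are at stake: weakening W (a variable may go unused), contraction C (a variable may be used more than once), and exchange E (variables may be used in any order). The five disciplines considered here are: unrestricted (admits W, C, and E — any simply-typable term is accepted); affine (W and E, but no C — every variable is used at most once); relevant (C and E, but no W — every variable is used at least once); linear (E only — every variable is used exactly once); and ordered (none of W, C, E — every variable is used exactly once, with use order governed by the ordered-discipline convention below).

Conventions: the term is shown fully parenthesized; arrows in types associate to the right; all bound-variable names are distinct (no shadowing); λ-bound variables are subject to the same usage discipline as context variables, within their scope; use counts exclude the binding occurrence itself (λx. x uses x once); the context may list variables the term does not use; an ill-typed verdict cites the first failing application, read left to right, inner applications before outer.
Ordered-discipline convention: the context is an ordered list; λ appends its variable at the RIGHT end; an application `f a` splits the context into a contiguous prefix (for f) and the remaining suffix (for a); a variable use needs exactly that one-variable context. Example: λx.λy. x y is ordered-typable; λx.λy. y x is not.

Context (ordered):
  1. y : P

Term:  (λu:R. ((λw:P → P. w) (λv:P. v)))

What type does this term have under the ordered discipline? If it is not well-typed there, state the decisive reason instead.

not well-typed under ordered — needs weakening: y, u unused
counts: y: 0; u (bound): 0; w (bound): 1; v (bound): 1
order of uses: w, v
typing: well-typed at R → P → P
all disciplines: ordered ✗; linear ✗; affine ✓; relevant ✗; unrestricted ✓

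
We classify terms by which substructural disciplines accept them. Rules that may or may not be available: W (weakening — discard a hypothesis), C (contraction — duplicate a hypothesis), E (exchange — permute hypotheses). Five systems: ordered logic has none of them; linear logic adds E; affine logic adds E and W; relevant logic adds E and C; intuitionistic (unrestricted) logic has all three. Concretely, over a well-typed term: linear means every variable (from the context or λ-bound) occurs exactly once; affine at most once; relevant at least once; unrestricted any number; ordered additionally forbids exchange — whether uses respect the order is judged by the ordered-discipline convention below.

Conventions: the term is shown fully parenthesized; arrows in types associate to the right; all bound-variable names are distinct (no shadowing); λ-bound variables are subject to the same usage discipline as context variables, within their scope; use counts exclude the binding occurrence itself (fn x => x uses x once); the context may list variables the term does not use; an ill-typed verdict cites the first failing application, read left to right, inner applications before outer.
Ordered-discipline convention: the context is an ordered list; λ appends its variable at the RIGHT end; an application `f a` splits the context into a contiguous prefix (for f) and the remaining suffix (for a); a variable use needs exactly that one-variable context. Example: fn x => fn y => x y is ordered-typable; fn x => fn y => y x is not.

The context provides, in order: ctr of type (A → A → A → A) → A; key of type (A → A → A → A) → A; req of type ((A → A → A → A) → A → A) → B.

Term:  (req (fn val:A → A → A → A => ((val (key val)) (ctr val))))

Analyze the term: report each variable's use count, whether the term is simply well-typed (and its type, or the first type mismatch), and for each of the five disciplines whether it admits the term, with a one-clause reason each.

usage: ctr=1; key=1; req=1; val (λ-bound)=3
order of uses: req, val, key, val, ctr, val
typing: well-typed at B
ordered ✗ (uses contraction: val ×3)
linear ✗ (uses contraction: val ×3)
affine ✗ (uses contraction: val ×3)
relevant ✓ (every one of ctr, key, req, val appears)
unrestricted ✓ (simply typable at B; W, C, E all held)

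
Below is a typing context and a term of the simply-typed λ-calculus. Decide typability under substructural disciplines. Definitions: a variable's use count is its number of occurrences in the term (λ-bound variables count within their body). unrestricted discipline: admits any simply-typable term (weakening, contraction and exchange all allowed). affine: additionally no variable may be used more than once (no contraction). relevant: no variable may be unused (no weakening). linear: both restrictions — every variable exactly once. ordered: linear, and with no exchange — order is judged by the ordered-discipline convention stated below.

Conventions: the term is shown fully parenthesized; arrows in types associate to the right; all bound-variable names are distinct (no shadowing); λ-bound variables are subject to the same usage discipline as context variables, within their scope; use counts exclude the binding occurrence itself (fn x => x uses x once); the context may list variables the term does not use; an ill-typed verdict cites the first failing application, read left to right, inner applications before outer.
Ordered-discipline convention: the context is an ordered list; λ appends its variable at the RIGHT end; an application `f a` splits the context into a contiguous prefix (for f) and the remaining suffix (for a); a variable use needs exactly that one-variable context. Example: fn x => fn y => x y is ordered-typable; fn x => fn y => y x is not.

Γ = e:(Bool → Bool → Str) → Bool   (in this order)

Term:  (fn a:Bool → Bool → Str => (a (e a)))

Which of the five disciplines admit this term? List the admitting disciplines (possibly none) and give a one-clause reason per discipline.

admitting disciplines: relevant, unrestricted
use counts: e=1, a [bound]=2
use order (left to right): a, e, a
typing: the term checks, with type (Bool → Bool → Str) → Bool → Str
ordered: ✗, uses contraction: a ×2
linear: ✗, uses contraction: a ×2
affine: ✗, uses contraction: a ×2
relevant: ✓, every one of e, a appears
unrestricted: ✓, well-typed at (Bool → Bool → Str) → Bool → Str; no restrictions here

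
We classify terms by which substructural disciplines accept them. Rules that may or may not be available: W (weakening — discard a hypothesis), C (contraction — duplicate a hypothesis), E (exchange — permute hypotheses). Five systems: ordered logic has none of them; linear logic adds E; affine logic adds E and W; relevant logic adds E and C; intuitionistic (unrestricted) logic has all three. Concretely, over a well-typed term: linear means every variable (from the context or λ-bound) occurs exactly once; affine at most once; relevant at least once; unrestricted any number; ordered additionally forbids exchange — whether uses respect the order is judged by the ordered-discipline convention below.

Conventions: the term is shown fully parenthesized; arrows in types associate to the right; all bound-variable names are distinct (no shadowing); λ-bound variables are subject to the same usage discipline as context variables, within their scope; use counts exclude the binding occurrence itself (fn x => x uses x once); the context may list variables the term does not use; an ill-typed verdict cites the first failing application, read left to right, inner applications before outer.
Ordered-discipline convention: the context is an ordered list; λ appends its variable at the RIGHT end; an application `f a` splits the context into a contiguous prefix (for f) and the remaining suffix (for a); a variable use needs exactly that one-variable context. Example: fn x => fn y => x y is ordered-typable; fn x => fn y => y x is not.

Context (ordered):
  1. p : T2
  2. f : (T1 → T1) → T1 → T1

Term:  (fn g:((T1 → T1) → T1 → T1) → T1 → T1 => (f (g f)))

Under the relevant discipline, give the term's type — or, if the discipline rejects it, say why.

not well-typed under relevant — unused: p — weakening required
counts: p: 0×, f: 2×, g (bound): 1×
left-to-right use order: f, g, f
typing: well-typed at (((T1 → T1) → T1 → T1) → T1 → T1) → T1 → T1
across the five disciplines: ordered ✗; linear ✗; affine ✗; relevant ✗; unrestricted ✓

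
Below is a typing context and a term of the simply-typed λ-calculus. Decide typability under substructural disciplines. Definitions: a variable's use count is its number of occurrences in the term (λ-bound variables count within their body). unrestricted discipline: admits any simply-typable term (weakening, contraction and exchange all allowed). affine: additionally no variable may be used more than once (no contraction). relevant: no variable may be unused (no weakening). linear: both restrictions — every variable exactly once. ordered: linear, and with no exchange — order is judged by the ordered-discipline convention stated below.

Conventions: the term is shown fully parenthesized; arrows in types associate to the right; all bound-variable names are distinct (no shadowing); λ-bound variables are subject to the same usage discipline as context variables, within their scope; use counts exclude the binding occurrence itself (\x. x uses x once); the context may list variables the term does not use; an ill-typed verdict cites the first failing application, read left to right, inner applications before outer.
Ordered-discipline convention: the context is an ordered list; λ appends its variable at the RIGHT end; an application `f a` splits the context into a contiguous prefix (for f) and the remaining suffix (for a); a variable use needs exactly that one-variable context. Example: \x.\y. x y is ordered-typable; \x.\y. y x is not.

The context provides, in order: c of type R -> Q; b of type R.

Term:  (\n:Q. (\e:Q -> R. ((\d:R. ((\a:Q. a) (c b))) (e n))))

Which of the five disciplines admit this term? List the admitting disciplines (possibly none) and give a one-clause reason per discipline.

admitted in: affine, unrestricted
use counts: c=1; b=1; n (bound)=1; e (bound)=1; d (bound)=0; a (bound)=1
use order (left to right): a, c, b, e, n
typing: well-typed — term : Q -> (Q -> R) -> Q
ordered ✗ (unused: d — weakening required)
linear ✗ (unused: d — weakening required)
affine ✓ (at most one use each (c, b, n, e, d, a))
relevant ✗ (unused: d — weakening required)
unrestricted ✓ (simply typable at Q -> (Q -> R) -> Q; W, C, E all held)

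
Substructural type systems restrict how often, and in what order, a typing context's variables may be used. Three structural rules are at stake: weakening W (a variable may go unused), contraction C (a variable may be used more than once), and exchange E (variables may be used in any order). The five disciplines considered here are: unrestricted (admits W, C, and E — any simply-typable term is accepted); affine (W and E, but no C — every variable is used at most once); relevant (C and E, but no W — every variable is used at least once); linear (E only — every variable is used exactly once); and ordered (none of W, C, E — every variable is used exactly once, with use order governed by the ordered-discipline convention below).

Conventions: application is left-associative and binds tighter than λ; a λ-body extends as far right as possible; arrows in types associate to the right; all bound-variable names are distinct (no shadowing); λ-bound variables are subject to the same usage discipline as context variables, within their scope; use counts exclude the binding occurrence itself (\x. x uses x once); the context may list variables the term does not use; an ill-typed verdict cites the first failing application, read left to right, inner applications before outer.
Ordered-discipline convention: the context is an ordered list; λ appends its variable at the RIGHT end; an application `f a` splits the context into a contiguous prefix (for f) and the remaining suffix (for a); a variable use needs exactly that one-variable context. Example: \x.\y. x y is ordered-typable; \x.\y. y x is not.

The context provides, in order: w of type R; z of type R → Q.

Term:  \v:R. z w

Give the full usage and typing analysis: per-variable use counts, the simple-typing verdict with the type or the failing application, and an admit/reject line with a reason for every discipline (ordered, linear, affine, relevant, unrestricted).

variable uses: w ×1, z ×1, v [bound] ×0
uses in reading order: z, w
typing: the term checks, with type R → Q
ordered: ✗, unused: v — weakening required
linear: ✗, unused: v — weakening required
affine: ✓, w, z, v: no repeats, contraction unneeded
relevant: ✗, unused: v — weakening required
unrestricted: ✓, simply typable at R → Q; W, C, E all held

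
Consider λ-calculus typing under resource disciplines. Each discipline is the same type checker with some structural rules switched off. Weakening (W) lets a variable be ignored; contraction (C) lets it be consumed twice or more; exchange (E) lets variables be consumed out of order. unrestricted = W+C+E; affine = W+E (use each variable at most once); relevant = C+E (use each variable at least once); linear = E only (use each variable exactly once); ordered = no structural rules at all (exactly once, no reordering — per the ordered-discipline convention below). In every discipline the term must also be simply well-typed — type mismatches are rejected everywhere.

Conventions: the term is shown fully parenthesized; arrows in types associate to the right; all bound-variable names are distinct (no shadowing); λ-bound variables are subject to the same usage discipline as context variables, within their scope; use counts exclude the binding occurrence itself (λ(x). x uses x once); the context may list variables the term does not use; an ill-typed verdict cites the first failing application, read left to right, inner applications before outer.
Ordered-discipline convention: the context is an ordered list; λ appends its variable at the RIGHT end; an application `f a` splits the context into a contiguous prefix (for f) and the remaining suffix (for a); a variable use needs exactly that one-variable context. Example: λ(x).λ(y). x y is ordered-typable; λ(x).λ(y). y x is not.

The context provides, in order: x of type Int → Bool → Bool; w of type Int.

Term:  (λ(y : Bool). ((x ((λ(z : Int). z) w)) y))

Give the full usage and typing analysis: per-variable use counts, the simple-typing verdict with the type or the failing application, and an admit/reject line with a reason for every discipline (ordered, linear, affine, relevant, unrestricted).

usage: x=1, w=1, y [bound]=1, z [bound]=1
use order (left to right): x, z, w, y
typing: well-typed at Bool → Bool
ordered: ✓, x, w, y, z: once each, no exchange needed
linear: ✓, single use per variable (x, w, y, z)
affine: ✓, none of x, w, y, z used more than once
relevant: ✓, none of x, w, y, z goes unused
unrestricted: ✓, well-typed at Bool → Bool; no restrictions here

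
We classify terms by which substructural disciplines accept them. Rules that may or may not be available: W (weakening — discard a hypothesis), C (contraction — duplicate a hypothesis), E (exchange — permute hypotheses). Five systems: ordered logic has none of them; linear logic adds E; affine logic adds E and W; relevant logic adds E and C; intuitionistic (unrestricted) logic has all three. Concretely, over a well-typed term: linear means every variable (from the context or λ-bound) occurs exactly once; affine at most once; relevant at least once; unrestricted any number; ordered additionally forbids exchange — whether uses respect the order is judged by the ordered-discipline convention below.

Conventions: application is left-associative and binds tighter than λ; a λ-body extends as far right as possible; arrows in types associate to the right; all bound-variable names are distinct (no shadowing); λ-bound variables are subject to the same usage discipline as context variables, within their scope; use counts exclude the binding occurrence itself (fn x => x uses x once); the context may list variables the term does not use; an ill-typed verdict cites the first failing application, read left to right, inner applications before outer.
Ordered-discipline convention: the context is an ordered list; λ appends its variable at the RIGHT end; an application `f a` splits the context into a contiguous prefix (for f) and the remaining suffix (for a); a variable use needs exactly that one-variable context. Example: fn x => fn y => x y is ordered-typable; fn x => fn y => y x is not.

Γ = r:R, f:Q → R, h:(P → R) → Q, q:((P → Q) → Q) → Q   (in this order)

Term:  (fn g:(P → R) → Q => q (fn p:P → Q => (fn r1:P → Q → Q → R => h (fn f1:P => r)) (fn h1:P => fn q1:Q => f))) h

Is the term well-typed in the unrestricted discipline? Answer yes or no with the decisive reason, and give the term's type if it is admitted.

yes — simply typable at Q; W, C, E all held; term : Q
use counts: r=1; f=1; h=2; q=1; g (λ-bound)=0; p (λ-bound)=0; r1 (λ-bound)=0; f1 (λ-bound)=0; h1 (λ-bound)=0; q1 (λ-bound)=0
left-to-right use order: q, h, r, f, h
typing: well-typed at Q
per-discipline verdicts: ordered ✗ | linear ✗ | affine ✗ | relevant ✗ | unrestricted ✓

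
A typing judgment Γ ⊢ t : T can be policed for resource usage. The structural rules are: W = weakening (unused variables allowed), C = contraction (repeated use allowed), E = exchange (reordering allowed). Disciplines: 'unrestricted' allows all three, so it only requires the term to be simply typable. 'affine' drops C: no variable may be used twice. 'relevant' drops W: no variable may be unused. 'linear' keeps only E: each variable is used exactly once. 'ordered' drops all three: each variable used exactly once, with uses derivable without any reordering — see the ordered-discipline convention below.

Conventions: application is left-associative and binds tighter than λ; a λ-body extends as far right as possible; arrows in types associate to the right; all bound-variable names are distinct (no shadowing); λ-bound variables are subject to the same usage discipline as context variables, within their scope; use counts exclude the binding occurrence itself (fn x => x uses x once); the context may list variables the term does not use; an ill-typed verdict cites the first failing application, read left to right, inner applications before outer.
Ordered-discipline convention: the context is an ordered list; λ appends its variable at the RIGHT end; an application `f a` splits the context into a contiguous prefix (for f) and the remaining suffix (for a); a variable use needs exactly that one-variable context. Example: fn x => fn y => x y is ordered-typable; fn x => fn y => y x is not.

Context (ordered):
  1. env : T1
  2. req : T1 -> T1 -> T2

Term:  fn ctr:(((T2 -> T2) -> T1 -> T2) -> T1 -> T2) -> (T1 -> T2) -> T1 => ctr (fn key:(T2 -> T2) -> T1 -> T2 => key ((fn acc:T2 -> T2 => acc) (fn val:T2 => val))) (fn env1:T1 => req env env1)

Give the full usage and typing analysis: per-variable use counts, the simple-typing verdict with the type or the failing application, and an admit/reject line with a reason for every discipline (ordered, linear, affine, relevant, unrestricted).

counts: env ×1, req ×1, ctr (bound) ×1, key (bound) ×1, acc (bound) ×1, val (bound) ×1, env1 (bound) ×1
uses in reading order: ctr, key, acc, val, req, env, env1
typing: well-typed — term : ((((T2 -> T2) -> T1 -> T2) -> T1 -> T2) -> (T1 -> T2) -> T1) -> T1
ordered: ✗, no ordered split (uses run ctr, key, acc, val, req, env, env1)
linear: ✓, env, req, ctr, key, acc, val, env1: one use apiece
affine: ✓, env, req, ctr, key, acc, val, env1: no repeats, contraction unneeded
relevant: ✓, every one of env, req, ctr, key, acc, val, env1 appears
unrestricted: ✓, type-checks (((((T2 -> T2) -> T1 -> T2) -> T1 -> T2) -> (T1 -> T2) -> T1) -> T1) and nothing is barred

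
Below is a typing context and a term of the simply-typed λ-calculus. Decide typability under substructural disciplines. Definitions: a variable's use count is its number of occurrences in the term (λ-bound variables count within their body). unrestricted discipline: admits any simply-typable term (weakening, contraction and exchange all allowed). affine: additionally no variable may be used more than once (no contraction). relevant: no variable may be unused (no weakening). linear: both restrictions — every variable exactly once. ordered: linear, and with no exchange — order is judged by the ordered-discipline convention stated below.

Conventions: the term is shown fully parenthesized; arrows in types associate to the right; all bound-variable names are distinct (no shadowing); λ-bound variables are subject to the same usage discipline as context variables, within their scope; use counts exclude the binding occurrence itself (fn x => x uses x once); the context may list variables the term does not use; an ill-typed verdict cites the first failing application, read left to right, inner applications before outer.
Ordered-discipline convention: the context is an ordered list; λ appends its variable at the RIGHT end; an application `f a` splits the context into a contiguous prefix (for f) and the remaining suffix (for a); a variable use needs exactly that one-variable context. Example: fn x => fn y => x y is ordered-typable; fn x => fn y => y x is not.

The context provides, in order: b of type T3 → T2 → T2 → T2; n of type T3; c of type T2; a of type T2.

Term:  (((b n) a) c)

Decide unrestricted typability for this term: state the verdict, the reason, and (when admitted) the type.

yes — type-checks (T2) and nothing is barred; term : T2
variable uses: b ×1, n ×1, c ×1, a ×1
left-to-right use order: b, n, a, c
typing: well-typed — term : T2
across the five disciplines: ordered ✗; linear ✓; affine ✓; relevant ✓; unrestricted ✓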